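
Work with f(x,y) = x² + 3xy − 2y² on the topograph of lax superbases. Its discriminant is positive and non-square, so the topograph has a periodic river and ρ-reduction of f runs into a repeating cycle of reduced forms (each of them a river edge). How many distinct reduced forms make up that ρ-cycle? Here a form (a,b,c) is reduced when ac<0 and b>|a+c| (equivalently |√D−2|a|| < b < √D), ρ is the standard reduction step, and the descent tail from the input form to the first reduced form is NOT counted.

D = 17, ⌊√D⌋ = 4
river: ρ → (-2,1,2)
river: ρ → (2,3,-1)
river: ρ → (-1,3,2)
river: ρ → (2,1,-2)
river: ρ → (-2,3,1)
river: ρ → (1,3,-2)
ρ-cycle length = 6 (tail of 0 descent steps not counted)

6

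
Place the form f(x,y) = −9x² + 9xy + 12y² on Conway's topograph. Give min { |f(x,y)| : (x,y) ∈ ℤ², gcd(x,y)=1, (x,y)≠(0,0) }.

river: ρ → (12,15,-6)
river: ρ → (-6,21,3)
river: ρ → (3,21,-6)
river: ρ → (-6,15,12)
river: ρ → (12,9,-9)
river: ρ → (-9,9,12)
closes: descent 0, river 6
min |a| on river = 3

3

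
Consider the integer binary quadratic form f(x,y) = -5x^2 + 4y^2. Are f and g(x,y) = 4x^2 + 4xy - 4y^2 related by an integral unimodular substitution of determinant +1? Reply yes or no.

D₁ = 80, D₂ = 80
river cycle of f (length 2): (4, 8, -1), (-1, 8, 4)
river cycle of g (length 2): (-4, 4, 4), (4, 4, -4)
cycles differ ⇒ inequivalent

no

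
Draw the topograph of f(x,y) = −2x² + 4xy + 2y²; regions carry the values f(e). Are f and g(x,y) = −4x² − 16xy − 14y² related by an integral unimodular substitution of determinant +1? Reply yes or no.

D₁ = 32, D₂ = 32
river cycle of f (length 2): (2, 4, -2), (-2, 4, 2)
river cycle of g (length 2): (-2, 4, 2), (2, 4, -2)
cycles coincide ⇒ equivalent

yes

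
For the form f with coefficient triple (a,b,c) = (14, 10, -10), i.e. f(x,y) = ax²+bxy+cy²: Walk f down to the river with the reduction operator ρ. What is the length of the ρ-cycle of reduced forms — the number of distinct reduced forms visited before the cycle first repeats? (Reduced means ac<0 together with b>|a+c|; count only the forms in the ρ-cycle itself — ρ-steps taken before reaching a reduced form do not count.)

D = 660, ⌊√D⌋ = 25
river: ρ → (-10,10,14)
river: ρ → (14,18,-6)
river: ρ → (-6,18,14)
river: ρ → (14,10,-10)
ρ-cycle length = 4 (tail of 0 descent steps not counted)

4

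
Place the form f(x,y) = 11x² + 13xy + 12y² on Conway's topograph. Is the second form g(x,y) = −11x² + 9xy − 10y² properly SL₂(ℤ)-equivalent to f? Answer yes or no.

D₁ = -359, D₂ = -359
f: translate: b→-9 (≡13 mod 22), so (11,13,12)→(11,-9,10)
f: flip: (11,-9,10)→(10,9,11)
f: reduced (well bottom): (10,9,11) with a≤c, −a<b≤a
g is negative-definite; reduce −g:
−g: flip: (11,-9,10)→(10,9,11)
−g: reduced (well bottom): (10,9,11) with a≤c, −a<b≤a
flip sign back: reduced form of g is (-10,-9,-11)
reduced forms (10, 9, 11) vs (-10, -9, -11) ⇒ inequivalent

no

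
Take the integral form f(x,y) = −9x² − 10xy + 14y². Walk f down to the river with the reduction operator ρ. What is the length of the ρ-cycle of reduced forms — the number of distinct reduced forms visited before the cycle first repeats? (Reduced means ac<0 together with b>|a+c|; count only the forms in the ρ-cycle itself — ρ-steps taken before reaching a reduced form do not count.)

D = 604, ⌊√D⌋ = 24
descent: ρ → (14,10,-9)  [lands on river]
river: ρ → (-9,8,15)
river: ρ → (15,22,-2)
river: ρ → (-2,22,15)
river: ρ → (15,8,-9)
river: ρ → (-9,10,14)
river: ρ → (14,18,-5)
river: ρ → (-5,22,6)
river: ρ → (6,14,-17)
river: ρ → (-17,20,3)
river: ρ → (3,22,-10)
river: ρ → (-10,18,7)
river: ρ → (7,24,-1)
river: ρ → (-1,24,7)
river: ρ → (7,18,-10)
river: ρ → (-10,22,3)
river: ρ → (3,20,-17)
river: ρ → (-17,14,6)
river: ρ → (6,22,-5)
river: ρ → (-5,18,14)
ρ-cycle length = 20 (tail of 1 descent step not counted)

20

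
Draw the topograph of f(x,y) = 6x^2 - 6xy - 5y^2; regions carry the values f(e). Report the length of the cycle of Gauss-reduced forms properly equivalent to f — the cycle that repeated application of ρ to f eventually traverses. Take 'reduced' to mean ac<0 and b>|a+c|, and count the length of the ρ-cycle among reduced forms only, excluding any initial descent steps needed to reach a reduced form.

D = 156, ⌊√D⌋ = 12
descent: ρ → (-5,6,6)  [lands on river]
river: ρ → (6,6,-5)
river: ρ → (-5,4,7)
river: ρ → (7,10,-2)
river: ρ → (-2,10,7)
river: ρ → (7,4,-5)
ρ-cycle length = 6 (tail of 1 descent step not counted)

6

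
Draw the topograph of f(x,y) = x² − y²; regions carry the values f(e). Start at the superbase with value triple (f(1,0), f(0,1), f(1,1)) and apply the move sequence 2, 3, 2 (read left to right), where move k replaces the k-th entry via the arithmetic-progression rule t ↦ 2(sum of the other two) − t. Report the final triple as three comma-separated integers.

start (1,-1,0) = (f(1,0),f(0,1),f(1,1))
replace slot 2: 2·(1+0) − (-1) = 3 → (1,3,0)
replace slot 3: 2·(1+3) − 0 = 8 → (1,3,8)
replace slot 2: 2·(1+8) − 3 = 15 → (1,15,8)

1,15,8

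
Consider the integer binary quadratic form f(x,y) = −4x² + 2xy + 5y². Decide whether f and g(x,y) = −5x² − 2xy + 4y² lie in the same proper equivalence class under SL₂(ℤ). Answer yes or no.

D₁ = 84, D₂ = 84
river cycle of f (length 6): (5, 8, -1), (-1, 8, 5), (5, 2, -4), (-4, 6, 3), (3, 6, -4), (-4, 2, 5)
river cycle of g (length 6): (4, 2, -5), (-5, 8, 1), (1, 8, -5), (-5, 2, 4), (4, 6, -3), (-3, 6, 4)
cycles differ ⇒ inequivalent

no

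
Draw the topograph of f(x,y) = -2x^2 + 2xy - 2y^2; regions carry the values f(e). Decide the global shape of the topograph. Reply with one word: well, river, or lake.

D = b²−4ac = 2² − 4·(-2)·(-2) = -12
D < 0 ⇒ definite ⇒ every region one sign ⇒ single well

well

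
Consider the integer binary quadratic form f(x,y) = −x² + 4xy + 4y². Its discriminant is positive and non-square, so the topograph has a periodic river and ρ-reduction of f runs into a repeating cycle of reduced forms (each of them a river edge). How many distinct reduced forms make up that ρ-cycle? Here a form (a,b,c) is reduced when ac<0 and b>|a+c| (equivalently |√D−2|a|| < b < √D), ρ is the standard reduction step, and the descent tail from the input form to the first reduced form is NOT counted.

D = 32, ⌊√D⌋ = 5
river: ρ → (4,4,-1)
river: ρ → (-1,4,4)
ρ-cycle length = 2 (tail of 0 descent steps not counted)

2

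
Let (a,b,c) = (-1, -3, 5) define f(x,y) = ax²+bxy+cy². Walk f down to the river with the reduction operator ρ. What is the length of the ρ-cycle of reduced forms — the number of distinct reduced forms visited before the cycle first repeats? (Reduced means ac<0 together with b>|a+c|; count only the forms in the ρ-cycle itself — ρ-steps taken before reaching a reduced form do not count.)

D = 29, ⌊√D⌋ = 5
descent: ρ → (5,3,-1)
descent: ρ → (-1,5,1)  [lands on river]
river: ρ → (1,5,-1)
ρ-cycle length = 2 (tail of 2 descent steps not counted)

2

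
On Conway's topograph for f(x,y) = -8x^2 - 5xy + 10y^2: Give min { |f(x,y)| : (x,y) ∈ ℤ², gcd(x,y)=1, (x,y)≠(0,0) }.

descent: ρ → (10,5,-8)  [lands on river]
river: ρ → (-8,11,7)
river: ρ → (7,17,-2)
river: ρ → (-2,15,15)
river: ρ → (15,15,-2)
river: ρ → (-2,17,7)
river: ρ → (7,11,-8)
river: ρ → (-8,5,10)
river: ρ → (10,15,-3)
river: ρ → (-3,15,10)
closes: descent 1, river 10
min |a| on river = 2

2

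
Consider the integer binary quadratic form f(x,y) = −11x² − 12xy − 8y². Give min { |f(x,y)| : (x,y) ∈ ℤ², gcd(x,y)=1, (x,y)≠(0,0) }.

translate: b→-10 (≡12 mod 22), so (11,12,8)→(11,-10,7)
flip: (11,-10,7)→(7,10,11)
translate: b→-4 (≡10 mod 14), so (7,10,11)→(7,-4,8)
reduced (well bottom): (7,-4,8) with a≤c, −a<b≤a
well minimum |f| = |-7| = 7 (negative-definite)

7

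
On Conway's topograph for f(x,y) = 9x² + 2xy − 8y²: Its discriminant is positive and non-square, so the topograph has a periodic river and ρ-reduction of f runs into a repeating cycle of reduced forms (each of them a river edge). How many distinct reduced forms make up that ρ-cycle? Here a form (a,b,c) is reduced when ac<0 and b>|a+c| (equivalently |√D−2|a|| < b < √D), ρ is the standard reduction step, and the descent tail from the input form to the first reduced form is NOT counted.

D = 292, ⌊√D⌋ = 17
river: ρ → (-8,14,3)
river: ρ → (3,16,-3)
river: ρ → (-3,14,8)
river: ρ → (8,2,-9)
river: ρ → (-9,16,1)
river: ρ → (1,16,-9)
river: ρ → (-9,2,8)
river: ρ → (8,14,-3)
river: ρ → (-3,16,3)
river: ρ → (3,14,-8)
river: ρ → (-8,2,9)
river: ρ → (9,16,-1)
river: ρ → (-1,16,9)
river: ρ → (9,2,-8)
ρ-cycle length = 14 (tail of 0 descent steps not counted)

14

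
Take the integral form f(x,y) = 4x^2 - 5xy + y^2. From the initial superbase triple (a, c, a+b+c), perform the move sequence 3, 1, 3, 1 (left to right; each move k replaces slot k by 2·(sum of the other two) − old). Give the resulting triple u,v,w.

start (4,1,0) = (f(1,0),f(0,1),f(1,1))
replace slot 3: 2·(4+1) − 0 = 10 → (4,1,10)
replace slot 1: 2·(1+10) − 4 = 18 → (18,1,10)
replace slot 3: 2·(18+1) − 10 = 28 → (18,1,28)
replace slot 1: 2·(1+28) − 18 = 40 → (40,1,28)

40,1,28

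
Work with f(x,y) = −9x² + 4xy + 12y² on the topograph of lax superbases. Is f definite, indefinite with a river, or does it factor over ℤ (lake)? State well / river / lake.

D = b²−4ac = 4² − 4·(-9)·12 = 448
D > 0 non-square ⇒ indefinite ⇒ periodic river

river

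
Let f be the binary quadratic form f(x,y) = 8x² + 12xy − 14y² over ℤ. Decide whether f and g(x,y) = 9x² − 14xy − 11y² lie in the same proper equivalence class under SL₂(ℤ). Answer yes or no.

D₁ = 592, D₂ = 592
river cycle of f (length 6): (-14, 16, 6), (6, 20, -8), (-8, 12, 14), (14, 16, -6), (-6, 20, 8), (8, 12, -14)
river cycle of g (length 6): (-11, 14, 9), (9, 22, -3), (-3, 20, 16), (16, 12, -7), (-7, 16, 12), (12, 8, -11)
cycles differ ⇒ inequivalent

no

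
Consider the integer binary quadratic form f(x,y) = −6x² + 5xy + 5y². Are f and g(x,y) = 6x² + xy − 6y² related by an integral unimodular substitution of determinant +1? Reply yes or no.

D₁ = 145, D₂ = 145
river cycle of f (length 10): (5, 5, -6), (-6, 7, 4), (4, 9, -4), (-4, 7, 6), (6, 5, -5), (-5, 5, 6), (6, 7, -4), (-4, 9, 4), (4, 7, -6), (-6, 5, 5)
river cycle of g (length 6): (-6, 11, 1), (1, 11, -6), (-6, 1, 6), (6, 11, -1), (-1, 11, 6), (6, 1, -6)
cycles differ ⇒ inequivalent

no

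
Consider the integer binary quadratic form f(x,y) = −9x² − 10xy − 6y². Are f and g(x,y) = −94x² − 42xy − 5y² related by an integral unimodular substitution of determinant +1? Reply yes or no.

D₁ = -116, D₂ = -116
f is negative-definite; reduce −f:
−f: translate: b→-8 (≡10 mod 18), so (9,10,6)→(9,-8,5)
−f: flip: (9,-8,5)→(5,8,9)
−f: translate: b→-2 (≡8 mod 10), so (5,8,9)→(5,-2,6)
−f: reduced (well bottom): (5,-2,6) with a≤c, −a<b≤a
flip sign back: reduced form of f is (-5,2,-6)
g is negative-definite; reduce −g:
−g: flip: (94,42,5)→(5,-42,94)
−g: translate: b→-2 (≡-42 mod 10), so (5,-42,94)→(5,-2,6)
−g: reduced (well bottom): (5,-2,6) with a≤c, −a<b≤a
flip sign back: reduced form of g is (-5,2,-6)
reduced forms (-5, 2, -6) vs (-5, 2, -6) ⇒ equivalent

yes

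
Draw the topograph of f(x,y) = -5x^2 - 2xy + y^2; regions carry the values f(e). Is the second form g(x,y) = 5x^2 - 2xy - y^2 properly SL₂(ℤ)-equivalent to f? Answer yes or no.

D₁ = 24, D₂ = 24
river cycle of f (length 2): (1, 4, -2), (-2, 4, 1)
river cycle of g (length 2): (-1, 4, 2), (2, 4, -1)
cycles differ ⇒ inequivalent

no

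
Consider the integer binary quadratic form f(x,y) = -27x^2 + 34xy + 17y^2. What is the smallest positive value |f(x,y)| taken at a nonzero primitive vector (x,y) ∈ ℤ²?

river: ρ → (17,34,-27)
river: ρ → (-27,20,24)
river: ρ → (24,28,-23)
river: ρ → (-23,18,29)
river: ρ → (29,40,-12)
river: ρ → (-12,32,41)
river: ρ → (41,50,-3)
river: ρ → (-3,52,24)
river: ρ → (24,44,-11)
river: ρ → (-11,44,24)
river: ρ → (24,52,-3)
river: ρ → (-3,50,41)
river: ρ → (41,32,-12)
river: ρ → (-12,40,29)
river: ρ → (29,18,-23)
river: ρ → (-23,28,24)
river: ρ → (24,20,-27)
river: ρ → (-27,34,17)
closes: descent 0, river 18
min |a| on river = 3

3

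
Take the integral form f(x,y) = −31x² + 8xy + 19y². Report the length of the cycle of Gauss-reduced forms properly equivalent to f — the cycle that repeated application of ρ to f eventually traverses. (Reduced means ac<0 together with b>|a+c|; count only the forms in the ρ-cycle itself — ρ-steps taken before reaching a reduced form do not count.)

D = 2420, ⌊√D⌋ = 49
descent: ρ → (19,30,-20)  [lands on river]
river: ρ → (-20,10,29)
river: ρ → (29,48,-1)
river: ρ → (-1,48,29)
river: ρ → (29,10,-20)
river: ρ → (-20,30,19)
river: ρ → (19,46,-4)
river: ρ → (-4,42,41)
river: ρ → (41,40,-5)
river: ρ → (-5,40,41)
river: ρ → (41,42,-4)
river: ρ → (-4,46,19)
ρ-cycle length = 12 (tail of 1 descent step not counted)

12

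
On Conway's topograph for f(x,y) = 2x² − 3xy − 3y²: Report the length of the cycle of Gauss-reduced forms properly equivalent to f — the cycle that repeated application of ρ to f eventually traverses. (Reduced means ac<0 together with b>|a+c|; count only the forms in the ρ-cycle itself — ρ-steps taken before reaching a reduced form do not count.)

D = 33, ⌊√D⌋ = 5
descent: ρ → (-3,3,2)  [lands on river]
river: ρ → (2,5,-1)
river: ρ → (-1,5,2)
river: ρ → (2,3,-3)
ρ-cycle length = 4 (tail of 1 descent step not counted)

4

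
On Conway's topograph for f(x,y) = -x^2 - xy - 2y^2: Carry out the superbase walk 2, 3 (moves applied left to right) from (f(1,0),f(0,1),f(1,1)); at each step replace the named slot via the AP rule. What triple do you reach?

start (-1,-2,-4) = (f(1,0),f(0,1),f(1,1))
replace slot 2: 2·((-1)+(-4)) − (-2) = -8 → (-1,-8,-4)
replace slot 3: 2·((-1)+(-8)) − (-4) = -14 → (-1,-8,-14)

-1,-8,-14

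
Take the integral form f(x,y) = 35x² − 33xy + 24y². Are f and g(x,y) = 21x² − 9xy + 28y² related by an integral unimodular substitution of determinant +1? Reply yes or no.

D₁ = -2271, D₂ = -2271
f: flip: (35,-33,24)→(24,33,35)
f: translate: b→-15 (≡33 mod 48), so (24,33,35)→(24,-15,26)
f: reduced (well bottom): (24,-15,26) with a≤c, −a<b≤a
g: reduced (well bottom): (21,-9,28) with a≤c, −a<b≤a
reduced forms (24, -15, 26) vs (21, -9, 28) ⇒ inequivalent

no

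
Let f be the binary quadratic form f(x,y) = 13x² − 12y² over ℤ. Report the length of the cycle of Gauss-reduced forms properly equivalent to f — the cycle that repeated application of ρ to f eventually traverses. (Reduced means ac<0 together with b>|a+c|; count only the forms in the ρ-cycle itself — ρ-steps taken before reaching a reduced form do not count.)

D = 624, ⌊√D⌋ = 24
descent: ρ → (-12,24,1)  [lands on river]
river: ρ → (1,24,-12)
ρ-cycle length = 2 (tail of 1 descent step not counted)

2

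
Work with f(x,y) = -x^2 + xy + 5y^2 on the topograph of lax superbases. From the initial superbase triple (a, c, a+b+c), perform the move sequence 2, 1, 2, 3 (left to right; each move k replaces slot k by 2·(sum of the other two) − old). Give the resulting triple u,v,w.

start (-1,5,5) = (f(1,0),f(0,1),f(1,1))
replace slot 2: 2·((-1)+5) − 5 = 3 → (-1,3,5)
replace slot 1: 2·(3+5) − (-1) = 17 → (17,3,5)
replace slot 2: 2·(17+5) − 3 = 41 → (17,41,5)
replace slot 3: 2·(17+41) − 5 = 111 → (17,41,111)

17,41,111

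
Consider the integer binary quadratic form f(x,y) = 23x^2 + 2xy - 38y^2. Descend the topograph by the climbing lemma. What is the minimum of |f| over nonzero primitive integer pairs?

descent: ρ → (-38,-2,23)
descent: ρ → (23,48,-13)  [lands on river]
river: ρ → (-13,56,7)
river: ρ → (7,56,-13)
river: ρ → (-13,48,23)
river: ρ → (23,44,-17)
river: ρ → (-17,58,2)
river: ρ → (2,58,-17)
river: ρ → (-17,44,23)
closes: descent 2, river 8
min |a| on river = 2

2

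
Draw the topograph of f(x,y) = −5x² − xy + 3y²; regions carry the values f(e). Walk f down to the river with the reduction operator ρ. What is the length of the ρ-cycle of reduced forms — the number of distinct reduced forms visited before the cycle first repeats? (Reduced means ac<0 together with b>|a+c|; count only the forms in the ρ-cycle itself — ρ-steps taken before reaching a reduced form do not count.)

D = 61, ⌊√D⌋ = 7
descent: ρ → (3,7,-1)  [lands on river]
river: ρ → (-1,7,3)
river: ρ → (3,5,-3)
river: ρ → (-3,7,1)
river: ρ → (1,7,-3)
river: ρ → (-3,5,3)
ρ-cycle length = 6 (tail of 1 descent step not counted)

6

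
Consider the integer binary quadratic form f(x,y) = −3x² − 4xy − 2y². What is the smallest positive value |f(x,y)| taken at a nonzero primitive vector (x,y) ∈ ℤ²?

translate: b→-2 (≡4 mod 6), so (3,4,2)→(3,-2,1)
flip: (3,-2,1)→(1,2,3)
translate: b→0 (≡2 mod 2), so (1,2,3)→(1,0,2)
reduced (well bottom): (1,0,2) with a≤c, −a<b≤a
well minimum |f| = |-1| = 1 (negative-definite)

1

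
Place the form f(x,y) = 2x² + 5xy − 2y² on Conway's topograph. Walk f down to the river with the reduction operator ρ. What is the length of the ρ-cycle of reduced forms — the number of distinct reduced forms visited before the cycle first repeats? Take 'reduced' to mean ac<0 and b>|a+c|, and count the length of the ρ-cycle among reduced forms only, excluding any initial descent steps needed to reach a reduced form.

D = 41, ⌊√D⌋ = 6
river: ρ → (-2,3,4)
river: ρ → (4,5,-1)
river: ρ → (-1,5,4)
river: ρ → (4,3,-2)
river: ρ → (-2,5,2)
river: ρ → (2,3,-4)
river: ρ → (-4,5,1)
river: ρ → (1,5,-4)
river: ρ → (-4,3,2)
river: ρ → (2,5,-2)
ρ-cycle length = 10 (tail of 0 descent steps not counted)

10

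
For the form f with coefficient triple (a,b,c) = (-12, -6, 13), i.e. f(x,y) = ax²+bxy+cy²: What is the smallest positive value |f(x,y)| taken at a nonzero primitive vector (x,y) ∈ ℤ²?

descent: ρ → (13,6,-12)  [lands on river]
river: ρ → (-12,18,7)
river: ρ → (7,24,-3)
river: ρ → (-3,24,7)
river: ρ → (7,18,-12)
river: ρ → (-12,6,13)
river: ρ → (13,20,-5)
river: ρ → (-5,20,13)
closes: descent 1, river 8
min |a| on river = 3

3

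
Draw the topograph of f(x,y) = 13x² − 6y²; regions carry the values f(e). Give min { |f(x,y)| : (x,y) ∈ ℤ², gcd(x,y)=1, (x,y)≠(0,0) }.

descent: ρ → (-6,12,7)  [lands on river]
river: ρ → (7,16,-2)
river: ρ → (-2,16,7)
river: ρ → (7,12,-6)
closes: descent 1, river 4
min |a| on river = 2

2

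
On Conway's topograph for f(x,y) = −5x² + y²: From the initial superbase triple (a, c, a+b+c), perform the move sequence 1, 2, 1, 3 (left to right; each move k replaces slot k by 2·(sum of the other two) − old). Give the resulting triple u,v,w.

start (-5,1,-4) = (f(1,0),f(0,1),f(1,1))
replace slot 1: 2·(1+(-4)) − (-5) = -1 → (-1,1,-4)
replace slot 2: 2·((-1)+(-4)) − 1 = -11 → (-1,-11,-4)
replace slot 1: 2·((-11)+(-4)) − (-1) = -29 → (-29,-11,-4)
replace slot 3: 2·((-29)+(-11)) − (-4) = -76 → (-29,-11,-76)

-29,-11,-76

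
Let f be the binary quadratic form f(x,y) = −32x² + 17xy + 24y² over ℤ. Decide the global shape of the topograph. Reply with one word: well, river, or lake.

D = b²−4ac = 17² − 4·(-32)·24 = 3361
D > 0 non-square ⇒ indefinite ⇒ periodic river

river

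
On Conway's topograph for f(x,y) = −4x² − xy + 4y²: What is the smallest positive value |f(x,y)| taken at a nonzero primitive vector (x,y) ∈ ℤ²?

descent: ρ → (4,1,-4)  [lands on river]
river: ρ → (-4,7,1)
river: ρ → (1,7,-4)
river: ρ → (-4,1,4)
river: ρ → (4,7,-1)
river: ρ → (-1,7,4)
closes: descent 1, river 6
min |a| on river = 1

1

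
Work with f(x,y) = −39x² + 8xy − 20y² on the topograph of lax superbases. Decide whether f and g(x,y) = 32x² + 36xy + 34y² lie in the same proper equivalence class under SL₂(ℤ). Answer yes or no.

D₁ = -3056, D₂ = -3056
f is negative-definite; reduce −f:
−f: flip: (39,-8,20)→(20,8,39)
−f: reduced (well bottom): (20,8,39) with a≤c, −a<b≤a
flip sign back: reduced form of f is (-20,-8,-39)
g: translate: b→-28 (≡36 mod 64), so (32,36,34)→(32,-28,30)
g: flip: (32,-28,30)→(30,28,32)
g: reduced (well bottom): (30,28,32) with a≤c, −a<b≤a
reduced forms (-20, -8, -39) vs (30, 28, 32) ⇒ inequivalent

no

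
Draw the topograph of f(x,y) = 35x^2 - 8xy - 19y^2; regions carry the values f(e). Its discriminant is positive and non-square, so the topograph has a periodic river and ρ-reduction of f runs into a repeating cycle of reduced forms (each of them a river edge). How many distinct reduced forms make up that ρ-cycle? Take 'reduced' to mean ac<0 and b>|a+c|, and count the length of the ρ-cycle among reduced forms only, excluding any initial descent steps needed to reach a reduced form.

D = 2724, ⌊√D⌋ = 52
descent: ρ → (-19,46,8)  [lands on river]
river: ρ → (8,50,-7)
river: ρ → (-7,48,15)
river: ρ → (15,42,-16)
river: ρ → (-16,22,35)
river: ρ → (35,48,-3)
river: ρ → (-3,48,35)
river: ρ → (35,22,-16)
river: ρ → (-16,42,15)
river: ρ → (15,48,-7)
river: ρ → (-7,50,8)
river: ρ → (8,46,-19)
river: ρ → (-19,30,24)
river: ρ → (24,18,-25)
river: ρ → (-25,32,17)
river: ρ → (17,36,-21)
river: ρ → (-21,48,5)
river: ρ → (5,52,-1)
river: ρ → (-1,52,5)
river: ρ → (5,48,-21)
river: ρ → (-21,36,17)
river: ρ → (17,32,-25)
river: ρ → (-25,18,24)
river: ρ → (24,30,-19)
ρ-cycle length = 24 (tail of 1 descent step not counted)

24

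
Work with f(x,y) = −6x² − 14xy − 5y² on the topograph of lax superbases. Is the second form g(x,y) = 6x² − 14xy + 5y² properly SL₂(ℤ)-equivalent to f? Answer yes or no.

D₁ = 76, D₂ = 76
river cycle of f (length 6): (-5, 4, 3), (3, 8, -1), (-1, 8, 3), (3, 4, -5), (-5, 6, 2), (2, 6, -5)
river cycle of g (length 6): (5, 4, -3), (-3, 8, 1), (1, 8, -3), (-3, 4, 5), (5, 6, -2), (-2, 6, 5)
cycles differ ⇒ inequivalent

no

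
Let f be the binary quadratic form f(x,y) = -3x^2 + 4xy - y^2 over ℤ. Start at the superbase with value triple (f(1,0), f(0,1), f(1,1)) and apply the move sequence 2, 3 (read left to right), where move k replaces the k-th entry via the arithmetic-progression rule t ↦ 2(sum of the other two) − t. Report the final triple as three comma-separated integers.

start (-3,-1,0) = (f(1,0),f(0,1),f(1,1))
replace slot 2: 2·((-3)+0) − (-1) = -5 → (-3,-5,0)
replace slot 3: 2·((-3)+(-5)) − 0 = -16 → (-3,-5,-16)

-3,-5,-16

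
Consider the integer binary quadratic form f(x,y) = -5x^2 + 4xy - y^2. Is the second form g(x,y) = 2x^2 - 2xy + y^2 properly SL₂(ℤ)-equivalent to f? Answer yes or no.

D₁ = -4, D₂ = -4
f is negative-definite; reduce −f:
−f: flip: (5,-4,1)→(1,4,5)
−f: translate: b→0 (≡4 mod 2), so (1,4,5)→(1,0,1)
−f: reduced (well bottom): (1,0,1) with a≤c, −a<b≤a
flip sign back: reduced form of f is (-1,0,-1)
g: translate: b→2 (≡-2 mod 4), so (2,-2,1)→(2,2,1)
g: flip: (2,2,1)→(1,-2,2)
g: translate: b→0 (≡-2 mod 2), so (1,-2,2)→(1,0,1)
g: reduced (well bottom): (1,0,1) with a≤c, −a<b≤a
reduced forms (-1, 0, -1) vs (1, 0, 1) ⇒ inequivalent

no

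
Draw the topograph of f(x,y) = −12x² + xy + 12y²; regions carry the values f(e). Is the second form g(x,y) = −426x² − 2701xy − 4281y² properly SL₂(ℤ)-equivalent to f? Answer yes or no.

D₁ = 577, D₂ = 577
river cycle of f (length 6): (12, 23, -1), (-1, 23, 12), (12, 1, -12), (-12, 23, 1), (1, 23, -12), (-12, 1, 12)
river cycle of g (length 6): (-12, 1, 12), (12, 23, -1), (-1, 23, 12), (12, 1, -12), (-12, 23, 1), (1, 23, -12)
cycles coincide ⇒ equivalent

yes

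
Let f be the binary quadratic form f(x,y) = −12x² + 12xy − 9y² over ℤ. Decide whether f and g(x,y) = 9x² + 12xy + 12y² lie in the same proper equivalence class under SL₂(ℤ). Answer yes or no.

D₁ = -288, D₂ = -288
f is negative-definite; reduce −f:
−f: translate: b→12 (≡-12 mod 24), so (12,-12,9)→(12,12,9)
−f: flip: (12,12,9)→(9,-12,12)
−f: translate: b→6 (≡-12 mod 18), so (9,-12,12)→(9,6,9)
−f: reduced (well bottom): (9,6,9) with a≤c, −a<b≤a
flip sign back: reduced form of f is (-9,-6,-9)
g: translate: b→-6 (≡12 mod 18), so (9,12,12)→(9,-6,9)
g: flip: (9,-6,9)→(9,6,9)
g: reduced (well bottom): (9,6,9) with a≤c, −a<b≤a
reduced forms (-9, -6, -9) vs (9, 6, 9) ⇒ inequivalent

no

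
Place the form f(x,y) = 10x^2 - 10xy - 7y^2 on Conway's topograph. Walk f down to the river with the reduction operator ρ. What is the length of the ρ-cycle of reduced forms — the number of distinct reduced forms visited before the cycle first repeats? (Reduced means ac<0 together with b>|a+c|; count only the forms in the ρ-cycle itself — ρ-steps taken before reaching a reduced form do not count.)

D = 380, ⌊√D⌋ = 19
descent: ρ → (-7,10,10)  [lands on river]
river: ρ → (10,10,-7)
river: ρ → (-7,18,2)
river: ρ → (2,18,-7)
ρ-cycle length = 4 (tail of 1 descent step not counted)

4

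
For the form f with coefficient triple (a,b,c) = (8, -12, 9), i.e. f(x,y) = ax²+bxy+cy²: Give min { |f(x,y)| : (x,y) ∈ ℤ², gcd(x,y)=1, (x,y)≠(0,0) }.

translate: b→4 (≡-12 mod 16), so (8,-12,9)→(8,4,5)
flip: (8,4,5)→(5,-4,8)
reduced (well bottom): (5,-4,8) with a≤c, −a<b≤a
well minimum = a = 5

5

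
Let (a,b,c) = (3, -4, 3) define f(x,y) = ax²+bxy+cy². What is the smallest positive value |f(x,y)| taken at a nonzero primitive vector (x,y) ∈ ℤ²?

translate: b→2 (≡-4 mod 6), so (3,-4,3)→(3,2,2)
flip: (3,2,2)→(2,-2,3)
translate: b→2 (≡-2 mod 4), so (2,-2,3)→(2,2,3)
reduced (well bottom): (2,2,3) with a≤c, −a<b≤a
well minimum = a = 2

2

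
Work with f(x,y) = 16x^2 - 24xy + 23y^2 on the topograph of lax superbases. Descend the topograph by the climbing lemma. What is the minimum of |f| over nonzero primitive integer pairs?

translate: b→8 (≡-24 mod 32), so (16,-24,23)→(16,8,15)
flip: (16,8,15)→(15,-8,16)
reduced (well bottom): (15,-8,16) with a≤c, −a<b≤a
well minimum = a = 15

15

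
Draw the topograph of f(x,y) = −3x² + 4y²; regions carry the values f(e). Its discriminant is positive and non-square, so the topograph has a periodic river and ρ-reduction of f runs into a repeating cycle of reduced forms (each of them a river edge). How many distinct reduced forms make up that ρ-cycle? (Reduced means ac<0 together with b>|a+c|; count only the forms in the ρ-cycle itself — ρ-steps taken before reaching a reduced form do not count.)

D = 48, ⌊√D⌋ = 6
descent: ρ → (4,0,-3)
descent: ρ → (-3,6,1)  [lands on river]
river: ρ → (1,6,-3)
ρ-cycle length = 2 (tail of 2 descent steps not counted)

2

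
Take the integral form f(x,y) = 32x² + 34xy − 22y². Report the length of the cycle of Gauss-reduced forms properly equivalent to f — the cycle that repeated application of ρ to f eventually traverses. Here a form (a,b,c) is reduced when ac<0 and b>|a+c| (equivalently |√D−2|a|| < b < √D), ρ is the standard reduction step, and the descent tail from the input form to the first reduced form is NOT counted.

D = 3972, ⌊√D⌋ = 63
river: ρ → (-22,54,12)
river: ρ → (12,42,-46)
river: ρ → (-46,50,8)
river: ρ → (8,62,-4)
river: ρ → (-4,58,38)
river: ρ → (38,18,-24)
river: ρ → (-24,30,32)
river: ρ → (32,34,-22)
ρ-cycle length = 8 (tail of 0 descent steps not counted)

8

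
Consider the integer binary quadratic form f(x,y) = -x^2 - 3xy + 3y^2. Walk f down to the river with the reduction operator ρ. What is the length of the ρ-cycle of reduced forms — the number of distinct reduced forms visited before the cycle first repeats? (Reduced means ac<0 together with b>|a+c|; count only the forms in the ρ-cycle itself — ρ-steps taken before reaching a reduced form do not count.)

D = 21, ⌊√D⌋ = 4
descent: ρ → (3,3,-1)  [lands on river]
river: ρ → (-1,3,3)
ρ-cycle length = 2 (tail of 1 descent step not counted)

2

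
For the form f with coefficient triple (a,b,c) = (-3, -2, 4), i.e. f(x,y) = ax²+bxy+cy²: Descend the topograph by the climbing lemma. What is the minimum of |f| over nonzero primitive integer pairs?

descent: ρ → (4,2,-3)  [lands on river]
river: ρ → (-3,4,3)
river: ρ → (3,2,-4)
river: ρ → (-4,6,1)
river: ρ → (1,6,-4)
river: ρ → (-4,2,3)
river: ρ → (3,4,-3)
river: ρ → (-3,2,4)
river: ρ → (4,6,-1)
river: ρ → (-1,6,4)
closes: descent 1, river 10
min |a| on river = 1

1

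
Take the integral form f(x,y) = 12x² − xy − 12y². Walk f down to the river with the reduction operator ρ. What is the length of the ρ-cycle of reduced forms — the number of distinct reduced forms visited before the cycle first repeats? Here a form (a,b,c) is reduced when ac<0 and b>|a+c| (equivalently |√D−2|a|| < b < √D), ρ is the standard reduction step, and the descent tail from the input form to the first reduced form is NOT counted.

D = 577, ⌊√D⌋ = 24
descent: ρ → (-12,1,12)  [lands on river]
river: ρ → (12,23,-1)
river: ρ → (-1,23,12)
river: ρ → (12,1,-12)
river: ρ → (-12,23,1)
river: ρ → (1,23,-12)
ρ-cycle length = 6 (tail of 1 descent step not counted)

6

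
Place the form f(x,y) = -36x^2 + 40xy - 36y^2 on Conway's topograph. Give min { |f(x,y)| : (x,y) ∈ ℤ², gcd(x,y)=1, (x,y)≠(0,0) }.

translate: b→32 (≡-40 mod 72), so (36,-40,36)→(36,32,32)
flip: (36,32,32)→(32,-32,36)
translate: b→32 (≡-32 mod 64), so (32,-32,36)→(32,32,36)
reduced (well bottom): (32,32,36) with a≤c, −a<b≤a
well minimum |f| = |-32| = 32 (negative-definite)

32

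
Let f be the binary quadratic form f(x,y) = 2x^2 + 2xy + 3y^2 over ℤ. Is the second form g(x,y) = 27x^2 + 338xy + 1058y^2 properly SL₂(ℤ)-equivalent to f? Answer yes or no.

D₁ = -20, D₂ = -20
f: reduced (well bottom): (2,2,3) with a≤c, −a<b≤a
g: translate: b→14 (≡338 mod 54), so (27,338,1058)→(27,14,2)
g: flip: (27,14,2)→(2,-14,27)
g: translate: b→2 (≡-14 mod 4), so (2,-14,27)→(2,2,3)
g: reduced (well bottom): (2,2,3) with a≤c, −a<b≤a
reduced forms (2, 2, 3) vs (2, 2, 3) ⇒ equivalent

yes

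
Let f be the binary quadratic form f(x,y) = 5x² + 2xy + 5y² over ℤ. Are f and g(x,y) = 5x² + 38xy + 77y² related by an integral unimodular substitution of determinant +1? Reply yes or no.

D₁ = -96, D₂ = -96
f: reduced (well bottom): (5,2,5) with a≤c, −a<b≤a
g: translate: b→-2 (≡38 mod 10), so (5,38,77)→(5,-2,5)
g: flip: (5,-2,5)→(5,2,5)
g: reduced (well bottom): (5,2,5) with a≤c, −a<b≤a
reduced forms (5, 2, 5) vs (5, 2, 5) ⇒ equivalent

yes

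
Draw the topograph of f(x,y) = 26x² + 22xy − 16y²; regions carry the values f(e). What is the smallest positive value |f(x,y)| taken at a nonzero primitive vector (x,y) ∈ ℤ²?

river: ρ → (-16,42,6)
river: ρ → (6,42,-16)
river: ρ → (-16,22,26)
river: ρ → (26,30,-12)
river: ρ → (-12,42,8)
river: ρ → (8,38,-22)
river: ρ → (-22,6,24)
river: ρ → (24,42,-4)
river: ρ → (-4,46,2)
river: ρ → (2,46,-4)
river: ρ → (-4,42,24)
river: ρ → (24,6,-22)
river: ρ → (-22,38,8)
river: ρ → (8,42,-12)
river: ρ → (-12,30,26)
river: ρ → (26,22,-16)
closes: descent 0, river 16
min |a| on river = 2

2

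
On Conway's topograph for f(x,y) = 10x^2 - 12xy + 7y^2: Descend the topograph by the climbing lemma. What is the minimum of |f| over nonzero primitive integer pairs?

translate: b→8 (≡-12 mod 20), so (10,-12,7)→(10,8,5)
flip: (10,8,5)→(5,-8,10)
translate: b→2 (≡-8 mod 10), so (5,-8,10)→(5,2,7)
reduced (well bottom): (5,2,7) with a≤c, −a<b≤a
well minimum = a = 5

5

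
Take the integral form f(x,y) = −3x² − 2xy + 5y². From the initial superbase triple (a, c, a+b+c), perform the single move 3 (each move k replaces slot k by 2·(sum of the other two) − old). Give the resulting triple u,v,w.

start (-3,5,0) = (f(1,0),f(0,1),f(1,1))
replace slot 3: 2·((-3)+5) − 0 = 4 → (-3,5,4)

-3,5,4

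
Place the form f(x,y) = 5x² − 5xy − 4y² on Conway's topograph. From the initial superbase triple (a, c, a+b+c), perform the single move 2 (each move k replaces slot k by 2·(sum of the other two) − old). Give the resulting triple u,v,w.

start (5,-4,-4) = (f(1,0),f(0,1),f(1,1))
replace slot 2: 2·(5+(-4)) − (-4) = 6 → (5,6,-4)

5,6,-4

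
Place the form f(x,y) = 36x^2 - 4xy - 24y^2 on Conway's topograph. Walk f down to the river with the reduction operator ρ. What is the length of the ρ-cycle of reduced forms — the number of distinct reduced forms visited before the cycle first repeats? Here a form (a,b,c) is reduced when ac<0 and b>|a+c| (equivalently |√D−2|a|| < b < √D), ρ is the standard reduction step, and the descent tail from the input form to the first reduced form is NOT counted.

D = 3472, ⌊√D⌋ = 58
descent: ρ → (-24,52,8)  [lands on river]
river: ρ → (8,44,-48)
river: ρ → (-48,52,4)
river: ρ → (4,52,-48)
river: ρ → (-48,44,8)
river: ρ → (8,52,-24)
river: ρ → (-24,44,16)
river: ρ → (16,52,-12)
river: ρ → (-12,44,32)
river: ρ → (32,20,-24)
river: ρ → (-24,28,28)
river: ρ → (28,28,-24)
river: ρ → (-24,20,32)
river: ρ → (32,44,-12)
river: ρ → (-12,52,16)
river: ρ → (16,44,-24)
ρ-cycle length = 16 (tail of 1 descent step not counted)

16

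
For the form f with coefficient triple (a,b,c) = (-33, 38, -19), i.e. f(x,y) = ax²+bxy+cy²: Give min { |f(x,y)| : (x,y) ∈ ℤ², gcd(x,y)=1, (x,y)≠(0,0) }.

translate: b→28 (≡-38 mod 66), so (33,-38,19)→(33,28,14)
flip: (33,28,14)→(14,-28,33)
translate: b→0 (≡-28 mod 28), so (14,-28,33)→(14,0,19)
reduced (well bottom): (14,0,19) with a≤c, −a<b≤a
well minimum |f| = |-14| = 14 (negative-definite)

14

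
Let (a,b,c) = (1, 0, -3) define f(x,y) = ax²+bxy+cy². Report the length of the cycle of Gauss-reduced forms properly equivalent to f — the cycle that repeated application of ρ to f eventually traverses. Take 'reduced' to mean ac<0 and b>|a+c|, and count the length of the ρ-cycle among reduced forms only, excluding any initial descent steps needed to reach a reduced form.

D = 12, ⌊√D⌋ = 3
descent: ρ → (-3,0,1)
descent: ρ → (1,2,-2)  [lands on river]
river: ρ → (-2,2,1)
ρ-cycle length = 2 (tail of 2 descent steps not counted)

2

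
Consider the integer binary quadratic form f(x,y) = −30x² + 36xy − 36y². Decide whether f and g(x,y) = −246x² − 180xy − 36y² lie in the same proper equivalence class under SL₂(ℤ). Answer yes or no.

D₁ = -3024, D₂ = -3024
f is negative-definite; reduce −f:
−f: translate: b→24 (≡-36 mod 60), so (30,-36,36)→(30,24,30)
−f: reduced (well bottom): (30,24,30) with a≤c, −a<b≤a
flip sign back: reduced form of f is (-30,-24,-30)
g is negative-definite; reduce −g:
−g: flip: (246,180,36)→(36,-180,246)
−g: translate: b→36 (≡-180 mod 72), so (36,-180,246)→(36,36,30)
−g: flip: (36,36,30)→(30,-36,36)
−g: translate: b→24 (≡-36 mod 60), so (30,-36,36)→(30,24,30)
−g: reduced (well bottom): (30,24,30) with a≤c, −a<b≤a
flip sign back: reduced form of g is (-30,-24,-30)
reduced forms (-30, -24, -30) vs (-30, -24, -30) ⇒ equivalent

yes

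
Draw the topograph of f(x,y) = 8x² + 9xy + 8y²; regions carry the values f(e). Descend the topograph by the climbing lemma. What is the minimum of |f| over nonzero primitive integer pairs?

translate: b→-7 (≡9 mod 16), so (8,9,8)→(8,-7,7)
flip: (8,-7,7)→(7,7,8)
reduced (well bottom): (7,7,8) with a≤c, −a<b≤a
well minimum = a = 7

7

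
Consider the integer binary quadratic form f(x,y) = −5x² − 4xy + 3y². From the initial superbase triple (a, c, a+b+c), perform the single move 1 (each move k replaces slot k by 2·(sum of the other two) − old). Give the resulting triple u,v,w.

start (-5,3,-6) = (f(1,0),f(0,1),f(1,1))
replace slot 1: 2·(3+(-6)) − (-5) = -1 → (-1,3,-6)

-1,3,-6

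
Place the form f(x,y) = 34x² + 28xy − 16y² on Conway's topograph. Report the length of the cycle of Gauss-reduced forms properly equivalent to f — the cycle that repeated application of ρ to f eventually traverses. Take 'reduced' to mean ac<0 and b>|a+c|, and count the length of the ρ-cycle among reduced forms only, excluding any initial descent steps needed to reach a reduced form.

D = 2960, ⌊√D⌋ = 54
river: ρ → (-16,36,26)
river: ρ → (26,16,-26)
river: ρ → (-26,36,16)
river: ρ → (16,28,-34)
river: ρ → (-34,40,10)
river: ρ → (10,40,-34)
river: ρ → (-34,28,16)
river: ρ → (16,36,-26)
river: ρ → (-26,16,26)
river: ρ → (26,36,-16)
river: ρ → (-16,28,34)
river: ρ → (34,40,-10)
river: ρ → (-10,40,34)
river: ρ → (34,28,-16)
ρ-cycle length = 14 (tail of 0 descent steps not counted)

14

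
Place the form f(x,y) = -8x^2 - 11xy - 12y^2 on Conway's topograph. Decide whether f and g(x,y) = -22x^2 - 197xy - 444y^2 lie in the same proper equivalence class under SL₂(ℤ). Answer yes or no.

D₁ = -263, D₂ = -263
f is negative-definite; reduce −f:
−f: translate: b→-5 (≡11 mod 16), so (8,11,12)→(8,-5,9)
−f: reduced (well bottom): (8,-5,9) with a≤c, −a<b≤a
flip sign back: reduced form of f is (-8,5,-9)
g is negative-definite; reduce −g:
−g: translate: b→21 (≡197 mod 44), so (22,197,444)→(22,21,8)
−g: flip: (22,21,8)→(8,-21,22)
−g: translate: b→-5 (≡-21 mod 16), so (8,-21,22)→(8,-5,9)
−g: reduced (well bottom): (8,-5,9) with a≤c, −a<b≤a
flip sign back: reduced form of g is (-8,5,-9)
reduced forms (-8, 5, -9) vs (-8, 5, -9) ⇒ equivalent

yes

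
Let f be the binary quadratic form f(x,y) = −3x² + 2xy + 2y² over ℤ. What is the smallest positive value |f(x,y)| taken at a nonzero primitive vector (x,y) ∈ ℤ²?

river: ρ → (2,2,-3)
river: ρ → (-3,4,1)
river: ρ → (1,4,-3)
river: ρ → (-3,2,2)
closes: descent 0, river 4
min |a| on river = 1

1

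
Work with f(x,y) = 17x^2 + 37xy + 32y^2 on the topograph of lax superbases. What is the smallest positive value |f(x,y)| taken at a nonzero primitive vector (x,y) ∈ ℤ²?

translate: b→3 (≡37 mod 34), so (17,37,32)→(17,3,12)
flip: (17,3,12)→(12,-3,17)
reduced (well bottom): (12,-3,17) with a≤c, −a<b≤a
well minimum = a = 12

12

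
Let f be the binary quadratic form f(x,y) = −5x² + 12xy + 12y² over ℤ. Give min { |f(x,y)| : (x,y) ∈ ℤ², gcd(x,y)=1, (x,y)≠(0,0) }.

river: ρ → (12,12,-5)
river: ρ → (-5,18,3)
river: ρ → (3,18,-5)
river: ρ → (-5,12,12)
closes: descent 0, river 4
min |a| on river = 3

3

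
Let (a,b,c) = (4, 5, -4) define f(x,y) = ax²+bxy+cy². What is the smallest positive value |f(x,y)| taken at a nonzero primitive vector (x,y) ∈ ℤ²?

river: ρ → (-4,3,5)
river: ρ → (5,7,-2)
river: ρ → (-2,9,1)
river: ρ → (1,9,-2)
river: ρ → (-2,7,5)
river: ρ → (5,3,-4)
river: ρ → (-4,5,4)
river: ρ → (4,3,-5)
river: ρ → (-5,7,2)
river: ρ → (2,9,-1)
river: ρ → (-1,9,2)
river: ρ → (2,7,-5)
river: ρ → (-5,3,4)
river: ρ → (4,5,-4)
closes: descent 0, river 14
min |a| on river = 1

1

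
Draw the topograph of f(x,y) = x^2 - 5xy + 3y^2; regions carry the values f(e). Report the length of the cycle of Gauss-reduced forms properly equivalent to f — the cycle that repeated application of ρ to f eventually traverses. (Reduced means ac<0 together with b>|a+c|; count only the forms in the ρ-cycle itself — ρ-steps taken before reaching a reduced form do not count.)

D = 13, ⌊√D⌋ = 3
descent: ρ → (3,-1,-1)
descent: ρ → (-1,3,1)  [lands on river]
river: ρ → (1,3,-1)
ρ-cycle length = 2 (tail of 2 descent steps not counted)

2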